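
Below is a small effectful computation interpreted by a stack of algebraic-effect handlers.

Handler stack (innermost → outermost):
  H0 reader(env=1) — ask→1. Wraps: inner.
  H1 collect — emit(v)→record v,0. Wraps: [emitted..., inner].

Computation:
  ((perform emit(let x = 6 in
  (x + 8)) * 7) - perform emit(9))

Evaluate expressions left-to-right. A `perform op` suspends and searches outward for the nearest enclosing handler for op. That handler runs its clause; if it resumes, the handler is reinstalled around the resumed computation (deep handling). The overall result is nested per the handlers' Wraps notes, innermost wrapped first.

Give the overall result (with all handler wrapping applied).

Answer: [14, 9, 0]

Evaluation trace:
emit(14) @ H1 ⇒ out+=14
emit(9) @ H1 ⇒ out+=9
H0 returns 0
H1 returns [14, 9, 0]
= [14, 9, 0]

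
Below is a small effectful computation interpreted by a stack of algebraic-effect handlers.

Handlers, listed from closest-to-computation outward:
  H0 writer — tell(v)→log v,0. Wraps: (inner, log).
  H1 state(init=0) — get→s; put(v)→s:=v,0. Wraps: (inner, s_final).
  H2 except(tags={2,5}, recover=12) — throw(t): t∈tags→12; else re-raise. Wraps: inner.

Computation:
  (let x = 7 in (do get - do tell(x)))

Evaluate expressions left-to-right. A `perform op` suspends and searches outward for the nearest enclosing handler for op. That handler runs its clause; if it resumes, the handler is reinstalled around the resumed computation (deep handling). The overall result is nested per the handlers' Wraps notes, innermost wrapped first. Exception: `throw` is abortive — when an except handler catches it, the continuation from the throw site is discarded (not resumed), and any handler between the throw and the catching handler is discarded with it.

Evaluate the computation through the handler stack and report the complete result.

Step-by-step:
get @ H1 ⇒ 0
tell(7) @ H0 ⇒ log+=7
H0 returns (0, (7))
H1 returns ((0, (7)), 0)
H2 returns ((0, (7)), 0)
= ((0, (7)), 0)

Answer: ((0, (7)), 0)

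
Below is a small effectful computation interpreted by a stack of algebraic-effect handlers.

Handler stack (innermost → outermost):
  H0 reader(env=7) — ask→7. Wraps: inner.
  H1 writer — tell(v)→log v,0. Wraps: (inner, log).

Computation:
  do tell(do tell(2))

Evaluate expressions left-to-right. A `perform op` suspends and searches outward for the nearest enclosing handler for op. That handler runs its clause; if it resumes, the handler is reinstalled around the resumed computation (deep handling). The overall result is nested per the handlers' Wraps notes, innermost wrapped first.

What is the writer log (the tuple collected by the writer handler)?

Evaluation trace:
tell(2) @ H1 ⇒ log+=2
tell(0) @ H1 ⇒ log+=0
H0 returns 0
H1 returns (0, (2, 0))
= (0, (2, 0))

Answer: (2, 0)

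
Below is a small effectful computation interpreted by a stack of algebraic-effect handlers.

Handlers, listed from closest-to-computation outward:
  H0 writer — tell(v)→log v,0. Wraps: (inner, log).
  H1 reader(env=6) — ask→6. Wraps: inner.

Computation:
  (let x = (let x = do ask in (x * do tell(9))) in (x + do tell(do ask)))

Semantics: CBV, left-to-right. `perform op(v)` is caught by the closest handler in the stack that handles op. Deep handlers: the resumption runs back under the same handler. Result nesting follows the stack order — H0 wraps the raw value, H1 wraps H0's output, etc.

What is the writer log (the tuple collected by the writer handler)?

Evaluation trace:
ask @ H1 ⇒ 6
tell(9) @ H0 ⇒ log+=9
ask @ H1 ⇒ 6
tell(6) @ H0 ⇒ log+=6
H0 returns (0, (9, 6))
H1 returns (0, (9, 6))
= (0, (9, 6))

Answer: (9, 6)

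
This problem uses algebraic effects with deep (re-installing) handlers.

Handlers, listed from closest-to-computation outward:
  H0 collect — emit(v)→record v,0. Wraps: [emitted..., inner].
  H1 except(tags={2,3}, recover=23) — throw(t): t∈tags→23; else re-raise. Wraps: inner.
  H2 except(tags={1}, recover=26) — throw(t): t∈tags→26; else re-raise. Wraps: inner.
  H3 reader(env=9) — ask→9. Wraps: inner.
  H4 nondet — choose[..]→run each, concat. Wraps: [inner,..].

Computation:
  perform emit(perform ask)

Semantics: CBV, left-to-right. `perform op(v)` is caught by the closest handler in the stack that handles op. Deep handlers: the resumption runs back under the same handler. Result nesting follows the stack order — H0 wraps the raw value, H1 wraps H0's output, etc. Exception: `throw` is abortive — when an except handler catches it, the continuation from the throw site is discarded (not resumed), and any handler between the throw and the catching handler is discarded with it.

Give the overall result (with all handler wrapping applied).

Evaluation trace:
ask @ H3 ⇒ 9
emit(9) @ H0 ⇒ out+=9
H0 returns [9, 0]
H1 returns [9, 0]
H2 returns [9, 0]
H3 returns [9, 0]
H4 returns [[9, 0]]
= [[9, 0]]

Answer: [[9, 0]]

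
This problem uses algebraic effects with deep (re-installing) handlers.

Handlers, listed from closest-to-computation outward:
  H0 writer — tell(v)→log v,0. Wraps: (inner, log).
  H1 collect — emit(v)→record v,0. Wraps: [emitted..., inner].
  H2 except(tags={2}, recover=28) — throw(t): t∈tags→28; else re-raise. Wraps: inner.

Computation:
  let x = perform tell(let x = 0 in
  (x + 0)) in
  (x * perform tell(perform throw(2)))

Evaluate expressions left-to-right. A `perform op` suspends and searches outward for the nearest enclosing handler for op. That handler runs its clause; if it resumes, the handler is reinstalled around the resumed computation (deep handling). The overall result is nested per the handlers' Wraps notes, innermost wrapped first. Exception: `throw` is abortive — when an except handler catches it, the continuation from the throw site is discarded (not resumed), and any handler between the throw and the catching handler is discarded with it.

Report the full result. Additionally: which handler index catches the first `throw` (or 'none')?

Answer: 28 ; first throw caught by: H2

Working:
tell(0) @ H0 ⇒ log+=0
throw(2) @ H2 caught ⇒ 28
= 28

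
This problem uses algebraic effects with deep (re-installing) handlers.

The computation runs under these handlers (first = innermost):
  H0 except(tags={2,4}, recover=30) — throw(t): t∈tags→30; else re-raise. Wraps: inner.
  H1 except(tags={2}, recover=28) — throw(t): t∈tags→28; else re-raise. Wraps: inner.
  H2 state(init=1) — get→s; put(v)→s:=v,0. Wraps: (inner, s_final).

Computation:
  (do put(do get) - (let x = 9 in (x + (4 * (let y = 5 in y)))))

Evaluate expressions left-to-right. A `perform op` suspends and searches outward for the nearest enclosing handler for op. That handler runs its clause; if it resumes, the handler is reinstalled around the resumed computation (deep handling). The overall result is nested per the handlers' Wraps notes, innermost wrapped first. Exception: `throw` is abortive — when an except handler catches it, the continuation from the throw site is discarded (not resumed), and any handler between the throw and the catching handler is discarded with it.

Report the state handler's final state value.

Working:
get @ H2 ⇒ 1
put(1) @ H2 ⇒ s:=1
H0 returns -29
H1 returns -29
H2 returns (-29, 1)
= (-29, 1)

Answer: 1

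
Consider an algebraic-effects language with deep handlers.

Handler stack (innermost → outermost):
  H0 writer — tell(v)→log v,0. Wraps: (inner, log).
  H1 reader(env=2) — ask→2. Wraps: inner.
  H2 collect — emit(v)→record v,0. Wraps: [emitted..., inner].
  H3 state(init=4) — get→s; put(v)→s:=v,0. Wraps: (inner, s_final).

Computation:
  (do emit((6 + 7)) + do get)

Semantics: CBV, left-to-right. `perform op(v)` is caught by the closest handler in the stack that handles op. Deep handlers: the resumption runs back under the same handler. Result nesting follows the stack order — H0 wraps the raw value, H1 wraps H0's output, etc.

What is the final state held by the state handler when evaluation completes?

Answer: 4

Evaluation trace:
emit(13) @ H2 ⇒ out+=13
get @ H3 ⇒ 4
H0 returns (4, ())
H1 returns (4, ())
H2 returns [13, (4, ())]
H3 returns ([13, (4, ())], 4)
= ([13, (4, ())], 4)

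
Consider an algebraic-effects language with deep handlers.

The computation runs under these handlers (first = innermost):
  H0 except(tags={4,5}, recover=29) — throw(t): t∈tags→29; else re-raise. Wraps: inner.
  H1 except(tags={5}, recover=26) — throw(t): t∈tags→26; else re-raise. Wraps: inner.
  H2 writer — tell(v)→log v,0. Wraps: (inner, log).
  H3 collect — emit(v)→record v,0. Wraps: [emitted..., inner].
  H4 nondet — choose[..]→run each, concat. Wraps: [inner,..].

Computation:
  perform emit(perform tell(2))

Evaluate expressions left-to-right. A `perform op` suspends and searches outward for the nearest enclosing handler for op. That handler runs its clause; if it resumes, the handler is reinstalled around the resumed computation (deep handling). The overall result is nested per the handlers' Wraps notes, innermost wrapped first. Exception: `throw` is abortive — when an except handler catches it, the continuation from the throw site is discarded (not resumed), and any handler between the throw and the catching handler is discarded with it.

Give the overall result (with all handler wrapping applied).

Answer: [[0, (0, (2))]]

Evaluation trace:
tell(2) @ H2 ⇒ log+=2
emit(0) @ H3 ⇒ out+=0
H0 returns 0
H1 returns 0
H2 returns (0, (2))
H3 returns [0, (0, (2))]
H4 returns [[0, (0, (2))]]
= [[0, (0, (2))]]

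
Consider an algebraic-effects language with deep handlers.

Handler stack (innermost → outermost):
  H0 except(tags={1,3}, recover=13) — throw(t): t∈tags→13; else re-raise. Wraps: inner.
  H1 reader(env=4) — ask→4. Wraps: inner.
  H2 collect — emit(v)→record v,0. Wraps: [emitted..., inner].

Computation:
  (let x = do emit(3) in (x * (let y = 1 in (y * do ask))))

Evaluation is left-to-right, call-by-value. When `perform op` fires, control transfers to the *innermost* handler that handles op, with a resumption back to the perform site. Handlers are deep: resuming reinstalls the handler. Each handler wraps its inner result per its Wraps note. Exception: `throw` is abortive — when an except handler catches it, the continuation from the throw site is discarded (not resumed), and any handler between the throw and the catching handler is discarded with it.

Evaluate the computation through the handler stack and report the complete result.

Step-by-step:
emit(3) @ H2 ⇒ out+=3
ask @ H1 ⇒ 4
H0 returns 0
H1 returns 0
H2 returns [3, 0]
= [3, 0]

Answer: [3, 0]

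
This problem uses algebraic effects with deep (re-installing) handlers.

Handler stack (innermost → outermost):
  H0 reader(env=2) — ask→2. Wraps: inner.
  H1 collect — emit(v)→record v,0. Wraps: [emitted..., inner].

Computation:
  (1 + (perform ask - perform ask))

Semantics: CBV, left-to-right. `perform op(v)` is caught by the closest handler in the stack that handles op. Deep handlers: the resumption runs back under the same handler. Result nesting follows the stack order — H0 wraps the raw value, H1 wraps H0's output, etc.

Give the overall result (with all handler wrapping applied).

Working:
ask @ H0 ⇒ 2
ask @ H0 ⇒ 2
H0 returns 1
H1 returns [1]
= [1]

Answer: [1]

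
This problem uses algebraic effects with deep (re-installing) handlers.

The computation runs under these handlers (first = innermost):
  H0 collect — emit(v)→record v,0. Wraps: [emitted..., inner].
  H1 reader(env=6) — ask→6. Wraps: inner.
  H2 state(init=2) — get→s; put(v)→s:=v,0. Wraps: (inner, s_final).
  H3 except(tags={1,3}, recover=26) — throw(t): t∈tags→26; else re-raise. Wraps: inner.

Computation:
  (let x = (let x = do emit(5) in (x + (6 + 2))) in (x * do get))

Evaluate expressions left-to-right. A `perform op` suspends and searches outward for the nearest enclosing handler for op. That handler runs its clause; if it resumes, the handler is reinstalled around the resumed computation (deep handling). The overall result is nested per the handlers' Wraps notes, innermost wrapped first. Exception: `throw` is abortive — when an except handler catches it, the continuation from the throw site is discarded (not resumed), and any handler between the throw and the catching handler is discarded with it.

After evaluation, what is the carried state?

Working:
emit(5) @ H0 ⇒ out+=5
get @ H2 ⇒ 2
H0 returns [5, 16]
H1 returns [5, 16]
H2 returns ([5, 16], 2)
H3 returns ([5, 16], 2)
= ([5, 16], 2)

Answer: 2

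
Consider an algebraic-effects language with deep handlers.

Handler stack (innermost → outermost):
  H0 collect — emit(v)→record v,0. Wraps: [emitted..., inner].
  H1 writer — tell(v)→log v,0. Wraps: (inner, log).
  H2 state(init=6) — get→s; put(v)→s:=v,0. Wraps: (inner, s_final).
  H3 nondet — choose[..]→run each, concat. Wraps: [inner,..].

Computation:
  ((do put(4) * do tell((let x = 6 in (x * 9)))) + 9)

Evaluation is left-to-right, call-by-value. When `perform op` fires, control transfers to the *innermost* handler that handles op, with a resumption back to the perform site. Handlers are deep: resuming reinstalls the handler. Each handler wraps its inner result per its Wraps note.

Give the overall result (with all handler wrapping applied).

Step-by-step:
put(4) @ H2 ⇒ s:=4
tell(54) @ H1 ⇒ log+=54
H0 returns [9]
H1 returns ([9], (54))
H2 returns (([9], (54)), 4)
H3 returns [(([9], (54)), 4)]
= [(([9], (54)), 4)]

Answer: [(([9], (54)), 4)]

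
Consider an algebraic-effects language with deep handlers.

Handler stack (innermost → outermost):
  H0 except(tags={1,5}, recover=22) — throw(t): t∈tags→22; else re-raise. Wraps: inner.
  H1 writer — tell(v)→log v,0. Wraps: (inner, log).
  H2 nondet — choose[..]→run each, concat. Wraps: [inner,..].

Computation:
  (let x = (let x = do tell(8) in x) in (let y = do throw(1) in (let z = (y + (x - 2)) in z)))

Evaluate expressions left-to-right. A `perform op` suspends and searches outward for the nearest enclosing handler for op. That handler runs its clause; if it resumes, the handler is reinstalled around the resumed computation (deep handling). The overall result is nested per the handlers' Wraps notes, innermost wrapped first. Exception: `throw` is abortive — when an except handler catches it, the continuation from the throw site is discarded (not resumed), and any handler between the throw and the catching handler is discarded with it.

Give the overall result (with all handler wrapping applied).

Step-by-step:
tell(8) @ H1 ⇒ log+=8
throw(1) @ H0 caught ⇒ 22
H1 returns (22, (8))
H2 returns [(22, (8))]
= [(22, (8))]

Answer: [(22, (8))]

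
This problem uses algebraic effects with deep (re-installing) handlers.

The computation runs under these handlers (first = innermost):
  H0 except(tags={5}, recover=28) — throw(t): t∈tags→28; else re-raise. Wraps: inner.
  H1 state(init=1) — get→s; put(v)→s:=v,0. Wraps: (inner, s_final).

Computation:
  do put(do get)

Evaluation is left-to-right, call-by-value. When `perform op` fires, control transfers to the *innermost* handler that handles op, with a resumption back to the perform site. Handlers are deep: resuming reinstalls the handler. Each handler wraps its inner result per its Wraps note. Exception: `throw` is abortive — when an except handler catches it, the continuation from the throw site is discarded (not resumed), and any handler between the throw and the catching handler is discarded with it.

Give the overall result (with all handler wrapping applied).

Evaluation trace:
get @ H1 ⇒ 1
put(1) @ H1 ⇒ s:=1
H0 returns 0
H1 returns (0, 1)
= (0, 1)

Answer: (0, 1)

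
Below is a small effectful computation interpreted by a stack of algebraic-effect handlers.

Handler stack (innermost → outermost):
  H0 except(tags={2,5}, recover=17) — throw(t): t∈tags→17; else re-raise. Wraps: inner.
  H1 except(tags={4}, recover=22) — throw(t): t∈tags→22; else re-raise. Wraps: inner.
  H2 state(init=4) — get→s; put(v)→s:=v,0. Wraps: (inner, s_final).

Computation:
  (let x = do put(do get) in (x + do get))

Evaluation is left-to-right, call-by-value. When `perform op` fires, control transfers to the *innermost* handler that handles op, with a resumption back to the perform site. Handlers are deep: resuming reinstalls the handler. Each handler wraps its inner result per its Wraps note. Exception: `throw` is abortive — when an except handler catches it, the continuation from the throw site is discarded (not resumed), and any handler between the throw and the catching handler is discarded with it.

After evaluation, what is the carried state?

Working:
get @ H2 ⇒ 4
put(4) @ H2 ⇒ s:=4
get @ H2 ⇒ 4
H0 returns 4
H1 returns 4
H2 returns (4, 4)
= (4, 4)

Answer: 4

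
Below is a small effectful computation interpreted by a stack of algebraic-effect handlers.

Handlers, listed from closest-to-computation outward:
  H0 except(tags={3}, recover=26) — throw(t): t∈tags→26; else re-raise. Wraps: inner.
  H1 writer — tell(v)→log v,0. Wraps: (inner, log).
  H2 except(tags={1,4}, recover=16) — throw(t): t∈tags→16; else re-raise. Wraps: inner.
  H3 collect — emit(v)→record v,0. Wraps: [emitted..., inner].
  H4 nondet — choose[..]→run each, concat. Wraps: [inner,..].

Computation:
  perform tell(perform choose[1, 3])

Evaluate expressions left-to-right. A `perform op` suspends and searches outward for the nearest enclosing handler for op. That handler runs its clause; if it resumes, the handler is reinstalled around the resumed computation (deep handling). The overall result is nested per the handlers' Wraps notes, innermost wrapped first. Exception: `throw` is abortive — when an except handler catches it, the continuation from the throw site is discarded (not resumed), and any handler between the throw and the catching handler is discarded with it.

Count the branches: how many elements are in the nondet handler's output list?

Answer: 2

Working:
choose[1, 3] @ H4
  branch[0] choose=1:
    tell(1) @ H1 ⇒ log+=1
    H0 returns 0
    H1 returns (0, (1))
    H2 returns (0, (1))
    H3 returns [(0, (1))]
    H4 returns [[(0, (1))]]
  branch[1] choose=3:
    tell(3) @ H1 ⇒ log+=3
    H0 returns 0
    H1 returns (0, (3))
    H2 returns (0, (3))
    H3 returns [(0, (3))]
    H4 returns [[(0, (3))]]
= [[(0, (1))], [(0, (3))]]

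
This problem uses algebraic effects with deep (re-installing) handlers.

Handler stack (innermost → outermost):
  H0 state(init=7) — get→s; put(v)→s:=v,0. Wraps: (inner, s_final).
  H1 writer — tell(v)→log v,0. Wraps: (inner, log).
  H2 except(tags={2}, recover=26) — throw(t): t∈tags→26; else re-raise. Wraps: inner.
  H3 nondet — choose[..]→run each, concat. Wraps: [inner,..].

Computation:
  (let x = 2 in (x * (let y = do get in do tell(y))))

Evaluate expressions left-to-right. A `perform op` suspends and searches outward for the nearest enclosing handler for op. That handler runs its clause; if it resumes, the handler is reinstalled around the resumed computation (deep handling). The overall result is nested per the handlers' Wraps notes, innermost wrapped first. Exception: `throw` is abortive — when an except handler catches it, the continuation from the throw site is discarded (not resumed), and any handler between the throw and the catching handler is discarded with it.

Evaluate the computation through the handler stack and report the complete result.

Step-by-step:
get @ H0 ⇒ 7
tell(7) @ H1 ⇒ log+=7
H0 returns (0, 7)
H1 returns ((0, 7), (7))
H2 returns ((0, 7), (7))
H3 returns [((0, 7), (7))]
= [((0, 7), (7))]

Answer: [((0, 7), (7))]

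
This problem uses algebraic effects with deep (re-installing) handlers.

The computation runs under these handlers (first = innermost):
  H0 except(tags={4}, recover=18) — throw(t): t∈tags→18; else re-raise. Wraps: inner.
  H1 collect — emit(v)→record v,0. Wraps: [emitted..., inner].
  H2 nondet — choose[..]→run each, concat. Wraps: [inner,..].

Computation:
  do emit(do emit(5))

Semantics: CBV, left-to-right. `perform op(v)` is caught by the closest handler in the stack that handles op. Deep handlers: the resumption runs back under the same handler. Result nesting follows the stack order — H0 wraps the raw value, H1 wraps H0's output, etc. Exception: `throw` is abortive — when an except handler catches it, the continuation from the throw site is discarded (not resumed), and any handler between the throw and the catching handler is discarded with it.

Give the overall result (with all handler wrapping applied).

Answer: [[5, 0, 0]]

Working:
emit(5) @ H1 ⇒ out+=5
emit(0) @ H1 ⇒ out+=0
H0 returns 0
H1 returns [5, 0, 0]
H2 returns [[5, 0, 0]]
= [[5, 0, 0]]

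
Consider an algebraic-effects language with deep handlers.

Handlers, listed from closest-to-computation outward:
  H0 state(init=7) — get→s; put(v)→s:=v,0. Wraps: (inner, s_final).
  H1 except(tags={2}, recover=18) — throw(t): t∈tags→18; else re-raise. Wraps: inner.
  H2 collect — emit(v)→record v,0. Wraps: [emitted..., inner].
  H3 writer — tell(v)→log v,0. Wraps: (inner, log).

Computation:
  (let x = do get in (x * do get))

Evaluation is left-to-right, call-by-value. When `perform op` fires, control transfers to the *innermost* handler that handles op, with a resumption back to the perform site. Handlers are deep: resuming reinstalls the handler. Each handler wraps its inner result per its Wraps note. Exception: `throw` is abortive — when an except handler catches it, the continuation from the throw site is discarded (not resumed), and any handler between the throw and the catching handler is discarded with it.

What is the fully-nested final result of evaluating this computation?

Working:
get @ H0 ⇒ 7
get @ H0 ⇒ 7
H0 returns (49, 7)
H1 returns (49, 7)
H2 returns [(49, 7)]
H3 returns ([(49, 7)], ())
= ([(49, 7)], ())

Answer: ([(49, 7)], ())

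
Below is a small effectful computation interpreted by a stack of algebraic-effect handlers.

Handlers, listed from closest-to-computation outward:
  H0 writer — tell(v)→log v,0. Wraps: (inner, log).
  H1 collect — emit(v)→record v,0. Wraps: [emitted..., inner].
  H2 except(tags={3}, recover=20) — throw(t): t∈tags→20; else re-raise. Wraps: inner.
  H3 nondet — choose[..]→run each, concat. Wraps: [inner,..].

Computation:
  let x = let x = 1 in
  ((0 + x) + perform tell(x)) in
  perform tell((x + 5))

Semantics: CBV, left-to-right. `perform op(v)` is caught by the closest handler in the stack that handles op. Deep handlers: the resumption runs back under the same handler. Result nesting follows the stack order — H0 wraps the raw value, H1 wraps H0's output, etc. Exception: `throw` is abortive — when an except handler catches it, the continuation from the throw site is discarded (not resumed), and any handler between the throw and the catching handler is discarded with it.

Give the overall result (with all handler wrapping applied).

Step-by-step:
tell(1) @ H0 ⇒ log+=1
tell(6) @ H0 ⇒ log+=6
H0 returns (0, (1, 6))
H1 returns [(0, (1, 6))]
H2 returns [(0, (1, 6))]
H3 returns [[(0, (1, 6))]]
= [[(0, (1, 6))]]

Answer: [[(0, (1, 6))]]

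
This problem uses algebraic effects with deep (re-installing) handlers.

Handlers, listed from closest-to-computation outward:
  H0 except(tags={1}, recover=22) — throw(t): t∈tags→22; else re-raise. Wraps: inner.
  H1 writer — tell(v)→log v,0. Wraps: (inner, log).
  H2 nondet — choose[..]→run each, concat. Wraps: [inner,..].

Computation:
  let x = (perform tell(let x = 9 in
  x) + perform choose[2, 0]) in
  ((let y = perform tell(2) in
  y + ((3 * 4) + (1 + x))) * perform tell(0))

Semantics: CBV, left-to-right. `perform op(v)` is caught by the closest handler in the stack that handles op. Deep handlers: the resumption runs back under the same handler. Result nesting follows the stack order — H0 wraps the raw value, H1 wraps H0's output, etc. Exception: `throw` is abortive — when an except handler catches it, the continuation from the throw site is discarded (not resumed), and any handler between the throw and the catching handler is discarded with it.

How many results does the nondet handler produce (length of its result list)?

Answer: 2

Working:
tell(9) @ H1 ⇒ log+=9
choose[2, 0] @ H2
  branch[0] choose=2:
    tell(2) @ H1 ⇒ log+=2
    tell(0) @ H1 ⇒ log+=0
    H0 returns 0
    H1 returns (0, (9, 2, 0))
    H2 returns [(0, (9, 2, 0))]
  branch[1] choose=0:
    tell(2) @ H1 ⇒ log+=2
    tell(0) @ H1 ⇒ log+=0
    H0 returns 0
    H1 returns (0, (9, 2, 0))
    H2 returns [(0, (9, 2, 0))]
= [(0, (9, 2, 0)), (0, (9, 2, 0))]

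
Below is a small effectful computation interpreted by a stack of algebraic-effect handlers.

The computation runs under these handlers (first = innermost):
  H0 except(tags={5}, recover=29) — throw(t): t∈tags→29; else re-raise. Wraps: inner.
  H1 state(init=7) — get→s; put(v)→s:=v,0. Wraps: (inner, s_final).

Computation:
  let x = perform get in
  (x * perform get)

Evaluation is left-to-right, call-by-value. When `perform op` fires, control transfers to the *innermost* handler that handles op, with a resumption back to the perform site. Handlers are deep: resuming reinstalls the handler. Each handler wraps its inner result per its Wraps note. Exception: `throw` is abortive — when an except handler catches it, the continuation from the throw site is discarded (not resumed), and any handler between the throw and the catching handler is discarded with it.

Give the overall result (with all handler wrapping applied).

Evaluation trace:
get @ H1 ⇒ 7
get @ H1 ⇒ 7
H0 returns 49
H1 returns (49, 7)
= (49, 7)

Answer: (49, 7)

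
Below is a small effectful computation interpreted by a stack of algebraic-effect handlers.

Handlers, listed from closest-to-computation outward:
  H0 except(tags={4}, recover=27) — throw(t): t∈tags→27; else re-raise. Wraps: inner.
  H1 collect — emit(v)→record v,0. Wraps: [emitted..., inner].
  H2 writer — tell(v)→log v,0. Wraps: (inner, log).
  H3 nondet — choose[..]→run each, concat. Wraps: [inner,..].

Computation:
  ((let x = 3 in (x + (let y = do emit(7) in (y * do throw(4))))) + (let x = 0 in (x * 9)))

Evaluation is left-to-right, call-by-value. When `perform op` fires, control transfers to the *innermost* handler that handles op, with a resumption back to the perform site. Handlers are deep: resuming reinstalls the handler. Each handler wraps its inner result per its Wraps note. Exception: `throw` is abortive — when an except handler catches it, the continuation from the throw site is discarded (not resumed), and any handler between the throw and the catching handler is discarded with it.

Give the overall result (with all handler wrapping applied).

Working:
emit(7) @ H1 ⇒ out+=7
throw(4) @ H0 caught ⇒ 27
H1 returns [7, 27]
H2 returns ([7, 27], ())
H3 returns [([7, 27], ())]
= [([7, 27], ())]

Answer: [([7, 27], ())]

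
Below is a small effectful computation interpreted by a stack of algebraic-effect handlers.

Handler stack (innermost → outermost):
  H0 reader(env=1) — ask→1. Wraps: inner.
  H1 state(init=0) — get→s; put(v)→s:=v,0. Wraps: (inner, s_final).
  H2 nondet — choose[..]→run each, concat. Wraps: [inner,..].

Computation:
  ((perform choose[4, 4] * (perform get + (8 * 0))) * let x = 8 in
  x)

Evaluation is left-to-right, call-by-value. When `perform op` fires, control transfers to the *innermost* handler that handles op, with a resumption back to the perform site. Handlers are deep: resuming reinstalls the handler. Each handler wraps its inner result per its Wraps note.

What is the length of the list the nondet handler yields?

Answer: 2

Evaluation trace:
choose[4, 4] @ H2
  branch[0] choose=4:
    get @ H1 ⇒ 0
    H0 returns 0
    H1 returns (0, 0)
    H2 returns [(0, 0)]
  branch[1] choose=4:
    get @ H1 ⇒ 0
    H0 returns 0
    H1 returns (0, 0)
    H2 returns [(0, 0)]
= [(0, 0), (0, 0)]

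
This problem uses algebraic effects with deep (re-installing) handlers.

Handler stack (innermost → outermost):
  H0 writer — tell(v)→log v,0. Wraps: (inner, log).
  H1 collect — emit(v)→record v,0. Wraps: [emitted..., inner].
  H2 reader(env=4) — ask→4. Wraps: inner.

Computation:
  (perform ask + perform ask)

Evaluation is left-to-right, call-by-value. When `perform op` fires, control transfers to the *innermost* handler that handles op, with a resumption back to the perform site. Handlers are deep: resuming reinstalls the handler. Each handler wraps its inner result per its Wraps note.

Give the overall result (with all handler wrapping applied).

Evaluation trace:
ask @ H2 ⇒ 4
ask @ H2 ⇒ 4
H0 returns (8, ())
H1 returns [(8, ())]
H2 returns [(8, ())]
= [(8, ())]

Answer: [(8, ())]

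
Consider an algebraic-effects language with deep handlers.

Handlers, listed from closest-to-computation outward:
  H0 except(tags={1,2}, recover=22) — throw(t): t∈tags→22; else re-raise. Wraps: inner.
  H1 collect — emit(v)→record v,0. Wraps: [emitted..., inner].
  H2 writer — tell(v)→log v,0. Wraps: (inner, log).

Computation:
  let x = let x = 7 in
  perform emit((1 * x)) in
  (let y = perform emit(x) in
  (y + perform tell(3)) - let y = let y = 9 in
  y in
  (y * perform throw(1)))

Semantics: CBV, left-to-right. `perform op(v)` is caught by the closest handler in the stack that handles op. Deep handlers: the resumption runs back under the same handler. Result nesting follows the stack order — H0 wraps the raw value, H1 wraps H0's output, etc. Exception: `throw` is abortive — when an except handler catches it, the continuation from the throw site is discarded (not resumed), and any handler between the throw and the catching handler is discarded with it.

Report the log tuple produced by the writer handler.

Evaluation trace:
emit(7) @ H1 ⇒ out+=7
emit(0) @ H1 ⇒ out+=0
tell(3) @ H2 ⇒ log+=3
throw(1) @ H0 caught ⇒ 22
H1 returns [7, 0, 22]
H2 returns ([7, 0, 22], (3))
= ([7, 0, 22], (3))

Answer: (3)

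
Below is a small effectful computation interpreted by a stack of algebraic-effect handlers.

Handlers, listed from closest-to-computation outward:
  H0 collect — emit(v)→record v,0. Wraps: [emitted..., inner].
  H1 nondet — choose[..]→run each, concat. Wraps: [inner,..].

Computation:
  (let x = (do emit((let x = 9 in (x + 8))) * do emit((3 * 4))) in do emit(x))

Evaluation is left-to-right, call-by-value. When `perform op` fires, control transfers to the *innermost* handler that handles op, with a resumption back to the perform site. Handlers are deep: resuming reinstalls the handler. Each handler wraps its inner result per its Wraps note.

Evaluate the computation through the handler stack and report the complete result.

Evaluation trace:
emit(17) @ H0 ⇒ out+=17
emit(12) @ H0 ⇒ out+=12
emit(0) @ H0 ⇒ out+=0
H0 returns [17, 12, 0, 0]
H1 returns [[17, 12, 0, 0]]
= [[17, 12, 0, 0]]

Answer: [[17, 12, 0, 0]]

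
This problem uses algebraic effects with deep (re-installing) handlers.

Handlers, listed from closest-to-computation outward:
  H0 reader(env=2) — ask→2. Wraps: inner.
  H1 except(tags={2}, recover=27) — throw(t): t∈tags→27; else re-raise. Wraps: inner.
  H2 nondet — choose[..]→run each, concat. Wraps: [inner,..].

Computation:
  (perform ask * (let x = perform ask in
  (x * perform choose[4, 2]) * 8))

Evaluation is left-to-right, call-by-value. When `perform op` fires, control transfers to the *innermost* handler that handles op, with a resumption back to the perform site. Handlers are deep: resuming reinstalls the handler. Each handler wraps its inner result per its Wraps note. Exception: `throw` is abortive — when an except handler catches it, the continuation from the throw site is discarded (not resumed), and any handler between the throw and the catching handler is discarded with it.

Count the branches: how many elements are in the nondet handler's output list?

Answer: 2

Evaluation trace:
ask @ H0 ⇒ 2
ask @ H0 ⇒ 2
choose[4, 2] @ H2
  branch[0] choose=4:
    H0 returns 128
    H1 returns 128
    H2 returns [128]
  branch[1] choose=2:
    H0 returns 64
    H1 returns 64
    H2 returns [64]
= [128, 64]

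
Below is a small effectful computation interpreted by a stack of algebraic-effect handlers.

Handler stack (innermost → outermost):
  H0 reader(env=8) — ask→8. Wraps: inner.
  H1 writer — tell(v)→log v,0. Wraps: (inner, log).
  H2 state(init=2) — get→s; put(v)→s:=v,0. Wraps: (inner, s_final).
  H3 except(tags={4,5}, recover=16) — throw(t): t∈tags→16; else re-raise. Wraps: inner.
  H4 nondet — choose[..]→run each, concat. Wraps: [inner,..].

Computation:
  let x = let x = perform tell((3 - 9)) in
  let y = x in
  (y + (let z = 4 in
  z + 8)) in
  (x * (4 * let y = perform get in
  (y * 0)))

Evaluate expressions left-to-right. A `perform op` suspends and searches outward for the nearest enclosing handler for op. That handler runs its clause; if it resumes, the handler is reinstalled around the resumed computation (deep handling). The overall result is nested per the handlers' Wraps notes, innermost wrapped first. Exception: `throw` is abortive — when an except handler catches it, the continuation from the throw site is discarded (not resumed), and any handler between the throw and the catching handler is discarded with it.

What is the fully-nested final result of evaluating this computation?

Working:
tell(-6) @ H1 ⇒ log+=-6
get @ H2 ⇒ 2
H0 returns 0
H1 returns (0, (-6))
H2 returns ((0, (-6)), 2)
H3 returns ((0, (-6)), 2)
H4 returns [((0, (-6)), 2)]
= [((0, (-6)), 2)]

Answer: [((0, (-6)), 2)]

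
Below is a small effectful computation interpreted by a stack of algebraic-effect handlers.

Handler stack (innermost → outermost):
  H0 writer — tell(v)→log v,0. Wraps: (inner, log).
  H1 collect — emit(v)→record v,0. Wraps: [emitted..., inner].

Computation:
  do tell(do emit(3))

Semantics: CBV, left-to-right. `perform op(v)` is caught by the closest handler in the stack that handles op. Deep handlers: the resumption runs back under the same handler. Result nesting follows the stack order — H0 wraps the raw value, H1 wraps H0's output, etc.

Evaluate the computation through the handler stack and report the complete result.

Answer: [3, (0, (0))]

Working:
emit(3) @ H1 ⇒ out+=3
tell(0) @ H0 ⇒ log+=0
H0 returns (0, (0))
H1 returns [3, (0, (0))]
= [3, (0, (0))]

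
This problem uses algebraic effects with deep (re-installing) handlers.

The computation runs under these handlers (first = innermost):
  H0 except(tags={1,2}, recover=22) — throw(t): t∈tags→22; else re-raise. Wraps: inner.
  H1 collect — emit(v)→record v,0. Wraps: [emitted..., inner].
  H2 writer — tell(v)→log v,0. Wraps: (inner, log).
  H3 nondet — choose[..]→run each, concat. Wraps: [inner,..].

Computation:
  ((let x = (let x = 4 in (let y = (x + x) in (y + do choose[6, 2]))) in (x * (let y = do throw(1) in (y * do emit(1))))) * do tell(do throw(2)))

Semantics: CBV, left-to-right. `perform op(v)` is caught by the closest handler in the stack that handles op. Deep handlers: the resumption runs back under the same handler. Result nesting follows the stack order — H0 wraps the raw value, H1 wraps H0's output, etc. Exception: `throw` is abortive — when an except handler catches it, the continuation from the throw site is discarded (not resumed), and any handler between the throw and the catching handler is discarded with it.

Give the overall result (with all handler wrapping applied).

Answer: [([22], ()), ([22], ())]

Working:
choose[6, 2] @ H3
  branch[0] choose=6:
    throw(1) @ H0 caught ⇒ 22
    H1 returns [22]
    H2 returns ([22], ())
    H3 returns [([22], ())]
  branch[1] choose=2:
    throw(1) @ H0 caught ⇒ 22
    H1 returns [22]
    H2 returns ([22], ())
    H3 returns [([22], ())]
= [([22], ()), ([22], ())]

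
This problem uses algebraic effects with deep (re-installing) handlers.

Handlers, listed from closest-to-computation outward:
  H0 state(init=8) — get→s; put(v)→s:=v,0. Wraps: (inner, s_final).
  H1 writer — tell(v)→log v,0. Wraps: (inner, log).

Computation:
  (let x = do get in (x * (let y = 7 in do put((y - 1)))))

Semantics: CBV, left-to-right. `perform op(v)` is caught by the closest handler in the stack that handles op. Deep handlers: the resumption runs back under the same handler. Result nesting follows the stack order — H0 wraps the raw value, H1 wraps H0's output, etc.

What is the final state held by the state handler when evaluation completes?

Working:
get @ H0 ⇒ 8
put(6) @ H0 ⇒ s:=6
H0 returns (0, 6)
H1 returns ((0, 6), ())
= ((0, 6), ())

Answer: 6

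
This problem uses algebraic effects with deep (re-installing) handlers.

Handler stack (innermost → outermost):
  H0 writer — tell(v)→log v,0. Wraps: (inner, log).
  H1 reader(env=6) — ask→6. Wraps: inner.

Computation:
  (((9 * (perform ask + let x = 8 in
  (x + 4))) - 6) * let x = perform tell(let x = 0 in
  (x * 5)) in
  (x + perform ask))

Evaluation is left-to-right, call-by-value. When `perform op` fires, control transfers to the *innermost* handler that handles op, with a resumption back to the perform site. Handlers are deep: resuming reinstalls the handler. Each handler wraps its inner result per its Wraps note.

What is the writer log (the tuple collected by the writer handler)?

Answer: (0)

Step-by-step:
ask @ H1 ⇒ 6
tell(0) @ H0 ⇒ log+=0
ask @ H1 ⇒ 6
H0 returns (936, (0))
H1 returns (936, (0))
= (936, (0))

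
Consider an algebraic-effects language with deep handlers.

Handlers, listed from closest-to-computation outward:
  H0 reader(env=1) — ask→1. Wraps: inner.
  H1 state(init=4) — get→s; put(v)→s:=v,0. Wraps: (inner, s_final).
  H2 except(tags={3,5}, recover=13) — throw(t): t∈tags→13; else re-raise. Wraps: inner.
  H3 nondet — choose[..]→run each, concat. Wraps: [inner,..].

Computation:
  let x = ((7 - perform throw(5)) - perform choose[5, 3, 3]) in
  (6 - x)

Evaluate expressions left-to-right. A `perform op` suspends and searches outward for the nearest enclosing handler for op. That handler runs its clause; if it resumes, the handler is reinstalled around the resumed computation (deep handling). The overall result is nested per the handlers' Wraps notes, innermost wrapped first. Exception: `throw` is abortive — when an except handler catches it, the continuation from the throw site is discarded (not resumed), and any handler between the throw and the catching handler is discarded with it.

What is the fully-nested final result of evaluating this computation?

Answer: [13]

Step-by-step:
throw(5) @ H2 caught ⇒ 13
H3 returns [13]
= [13]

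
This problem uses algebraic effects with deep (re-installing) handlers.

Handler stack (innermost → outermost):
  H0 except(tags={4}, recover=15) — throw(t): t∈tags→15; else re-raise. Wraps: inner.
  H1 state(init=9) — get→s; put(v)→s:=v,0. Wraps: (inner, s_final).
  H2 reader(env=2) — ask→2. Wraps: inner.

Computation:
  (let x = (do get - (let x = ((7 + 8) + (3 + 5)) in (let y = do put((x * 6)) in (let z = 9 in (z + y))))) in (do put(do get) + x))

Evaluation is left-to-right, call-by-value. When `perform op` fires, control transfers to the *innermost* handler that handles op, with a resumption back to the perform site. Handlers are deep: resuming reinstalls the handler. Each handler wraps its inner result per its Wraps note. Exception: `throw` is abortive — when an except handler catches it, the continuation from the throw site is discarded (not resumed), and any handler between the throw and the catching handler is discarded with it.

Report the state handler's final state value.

Answer: 138

Evaluation trace:
get @ H1 ⇒ 9
put(138) @ H1 ⇒ s:=138
get @ H1 ⇒ 138
put(138) @ H1 ⇒ s:=138
H0 returns 0
H1 returns (0, 138)
H2 returns (0, 138)
= (0, 138)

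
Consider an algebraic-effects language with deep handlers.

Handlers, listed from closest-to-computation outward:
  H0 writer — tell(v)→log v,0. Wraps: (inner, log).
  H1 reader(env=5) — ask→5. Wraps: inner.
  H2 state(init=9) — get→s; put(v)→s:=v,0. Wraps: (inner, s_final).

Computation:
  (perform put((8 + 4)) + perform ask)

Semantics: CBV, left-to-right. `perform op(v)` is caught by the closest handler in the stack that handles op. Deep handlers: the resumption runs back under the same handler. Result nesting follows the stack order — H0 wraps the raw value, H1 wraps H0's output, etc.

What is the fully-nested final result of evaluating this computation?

Working:
put(12) @ H2 ⇒ s:=12
ask @ H1 ⇒ 5
H0 returns (5, ())
H1 returns (5, ())
H2 returns ((5, ()), 12)
= ((5, ()), 12)

Answer: ((5, ()), 12)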